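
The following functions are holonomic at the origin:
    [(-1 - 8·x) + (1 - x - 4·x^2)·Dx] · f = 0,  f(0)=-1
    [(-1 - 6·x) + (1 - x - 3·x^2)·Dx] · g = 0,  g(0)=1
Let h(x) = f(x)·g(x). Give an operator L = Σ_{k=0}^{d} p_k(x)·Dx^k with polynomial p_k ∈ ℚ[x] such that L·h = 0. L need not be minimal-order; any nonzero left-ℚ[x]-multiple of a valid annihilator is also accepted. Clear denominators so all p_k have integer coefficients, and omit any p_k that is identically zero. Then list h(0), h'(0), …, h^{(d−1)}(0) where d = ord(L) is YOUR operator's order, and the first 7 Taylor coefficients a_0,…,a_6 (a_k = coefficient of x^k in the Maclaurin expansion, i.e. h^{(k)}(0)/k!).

L = (-2 - 12·x + 21·x^2 + 48·x^3) + (1 - 2·x - 6·x^2 + 7·x^3 + 12·x^4)·Dx  (order 1).
h: a_k = -1, -2, -10, -25, -84, -224, -657, …
ICs: h(0) = -1.

f: a_k = -1, -1, -5, -9, -29, -65, -181, …
g: a_k = 1, 1, 4, 7, 19, 40, 97, …
Product ⇒ symmetric product L₀, ord ≤ 1.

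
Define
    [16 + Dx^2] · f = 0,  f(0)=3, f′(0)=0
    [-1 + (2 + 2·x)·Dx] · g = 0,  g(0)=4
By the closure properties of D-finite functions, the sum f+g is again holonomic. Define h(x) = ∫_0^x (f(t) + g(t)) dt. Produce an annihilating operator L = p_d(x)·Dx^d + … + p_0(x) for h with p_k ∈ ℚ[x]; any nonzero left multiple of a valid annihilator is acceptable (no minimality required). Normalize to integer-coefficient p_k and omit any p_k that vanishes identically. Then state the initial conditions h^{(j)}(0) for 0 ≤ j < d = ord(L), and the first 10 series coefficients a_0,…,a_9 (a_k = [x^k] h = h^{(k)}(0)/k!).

f: a_k = 3, 0, -24, 0, 32, 0, -256/15, 0, 512/105, 0, …
g: a_k = 4, 2, -1/2, 1/4, -5/32, 7/64, -21/256, 33/512, -429/8192, 715/16384, …
f+g: L₀ = lclm(L_f,L_g), ord ≤ 2+1.
h=∫₀ˣh₀: take L = L₀·Dx.
L = (-1072 - 2048·x - 1024·x^2)·Dx + (2016 + 6112·x + 6144·x^2 + 2048·x^3)·Dx^2 + (-67 - 128·x - 64·x^2)·Dx^3 + (126 + 382·x + 384·x^2 + 128·x^3)·Dx^4  (order 4).
h: a_k = 0, 7, 1, -49/6, 1/16, 1019/160, 7/384, -65851/26880, 33/4096, 4149259/7741440, …
ICs: h(0) = 0, h′(0) = 7, h′′(0) = 2, h′′′(0) = -49.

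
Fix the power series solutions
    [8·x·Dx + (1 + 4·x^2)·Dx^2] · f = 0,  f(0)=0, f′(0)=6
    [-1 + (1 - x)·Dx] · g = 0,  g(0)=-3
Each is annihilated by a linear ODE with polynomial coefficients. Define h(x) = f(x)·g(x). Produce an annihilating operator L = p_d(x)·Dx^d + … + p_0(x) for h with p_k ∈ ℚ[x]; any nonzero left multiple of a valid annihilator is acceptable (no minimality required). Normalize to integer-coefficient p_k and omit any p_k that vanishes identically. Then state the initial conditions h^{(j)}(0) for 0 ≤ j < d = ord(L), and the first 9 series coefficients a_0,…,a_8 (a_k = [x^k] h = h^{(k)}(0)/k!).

L = 8·x + (2 - 8·x + 16·x^2)·Dx + (-1 + x - 4·x^2 + 4·x^3)·Dx^2  (order 2).
h: a_k = 0, -18, -18, 6, 6, -258/5, -258/5, 3954/35, 3954/35, …
ICs: h(0) = 0, h′(0) = -18.

f: a_k = 0, 6, 0, -8, 0, 96/5, 0, -384/7, 0, …
g: a_k = -3, -3, -3, -3, -3, -3, -3, -3, -3, …
Sym-product of L_f,L_g gives L₀ (≤ ord 2).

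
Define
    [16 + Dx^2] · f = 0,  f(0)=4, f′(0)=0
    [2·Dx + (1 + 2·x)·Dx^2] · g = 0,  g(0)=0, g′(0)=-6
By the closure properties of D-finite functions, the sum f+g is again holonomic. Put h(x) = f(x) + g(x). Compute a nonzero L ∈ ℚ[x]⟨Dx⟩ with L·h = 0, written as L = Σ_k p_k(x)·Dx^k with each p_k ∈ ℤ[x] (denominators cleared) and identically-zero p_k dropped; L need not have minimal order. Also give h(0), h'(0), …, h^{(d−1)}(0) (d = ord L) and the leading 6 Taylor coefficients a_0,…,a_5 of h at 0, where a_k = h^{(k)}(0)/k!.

f: a_k = 4, 0, -32, 0, 128/3, 0, …
g: a_k = 0, -6, 6, -8, 12, -96/5, …
f+g: L₀ = lclm(L_f,L_g), ord ≤ 2+2.
L = (160 + 256·x + 256·x^2)·Dx + (48 + 224·x + 384·x^2 + 256·x^3)·Dx^2 + (10 + 16·x + 16·x^2)·Dx^3 + (3 + 14·x + 24·x^2 + 16·x^3)·Dx^4  (order 4).
h: a_k = 4, -6, -26, -8, 164/3, -96/5, …
ICs: h(0) = 4, h′(0) = -6, h′′(0) = -52, h′′′(0) = -48.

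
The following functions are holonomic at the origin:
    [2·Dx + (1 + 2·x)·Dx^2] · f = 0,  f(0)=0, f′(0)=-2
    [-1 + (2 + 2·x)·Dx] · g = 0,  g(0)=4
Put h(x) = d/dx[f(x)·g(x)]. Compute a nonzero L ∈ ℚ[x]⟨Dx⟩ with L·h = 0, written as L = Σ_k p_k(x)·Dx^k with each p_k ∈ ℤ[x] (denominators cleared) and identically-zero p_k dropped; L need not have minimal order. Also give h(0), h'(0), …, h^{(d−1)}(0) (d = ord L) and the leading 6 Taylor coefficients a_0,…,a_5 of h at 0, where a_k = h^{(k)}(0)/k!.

f: a_k = 0, -2, 2, -8/3, 4, -32/5, …
g: a_k = 4, 2, -1/2, 1/4, -5/32, 7/64, …
Sym-product of L_f,L_g gives L₀ (≤ ord 2).
Differentiate: ansatz ord ≤ ord L₀ ⇒ L.
L = (-11 - 4·x + 4·x^2) + (-28 - 36·x + 24·x^2 + 32·x^3)·Dx + (-4 - 8·x + 12·x^2 + 32·x^3 + 16·x^4)·Dx^2  (order 2).
h: a_k = -8, 8, -17, 110/3, -3709/48, 12801/80, …
ICs: h(0) = -8, h′(0) = 8.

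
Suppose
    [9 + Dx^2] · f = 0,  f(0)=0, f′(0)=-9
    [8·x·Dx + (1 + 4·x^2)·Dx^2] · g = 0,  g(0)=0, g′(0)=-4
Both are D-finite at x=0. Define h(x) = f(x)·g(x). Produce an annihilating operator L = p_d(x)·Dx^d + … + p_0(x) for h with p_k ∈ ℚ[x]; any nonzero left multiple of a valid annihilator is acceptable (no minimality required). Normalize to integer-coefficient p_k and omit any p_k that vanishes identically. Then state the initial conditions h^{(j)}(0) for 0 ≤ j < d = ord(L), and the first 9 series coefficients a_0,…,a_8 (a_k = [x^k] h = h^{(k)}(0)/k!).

f: a_k = 0, -9, 0, 27/2, 0, -243/40, 0, 729/560, 0, …
g: a_k = 0, -4, 0, 16/3, 0, -64/5, 0, 256/7, 0, …
L₀ := L_f ⊗_s L_g (sym. prod.), ord ≤ 4.
L = (2925 + 31536·x^2 + 95904·x^4 + 186624·x^6 + 186624·x^8) + (2448·x + 20160·x^3 + 62208·x^5 + 82944·x^7)·Dx + (442 + 5088·x^2 + 19008·x^4 + 41472·x^6 + 41472·x^8)·Dx^2 + (272·x + 2240·x^3 + 6912·x^5 + 9216·x^7)·Dx^3 + (13 + 176·x^2 + 928·x^4 + 2304·x^6 + 2304·x^8)·Dx^4  (order 4).
h: a_k = 0, 0, 36, 0, -102, 0, 423/2, 0, -10791/20, …
ICs: h(0) = 0, h′(0) = 0, h′′(0) = 72, h′′′(0) = 0.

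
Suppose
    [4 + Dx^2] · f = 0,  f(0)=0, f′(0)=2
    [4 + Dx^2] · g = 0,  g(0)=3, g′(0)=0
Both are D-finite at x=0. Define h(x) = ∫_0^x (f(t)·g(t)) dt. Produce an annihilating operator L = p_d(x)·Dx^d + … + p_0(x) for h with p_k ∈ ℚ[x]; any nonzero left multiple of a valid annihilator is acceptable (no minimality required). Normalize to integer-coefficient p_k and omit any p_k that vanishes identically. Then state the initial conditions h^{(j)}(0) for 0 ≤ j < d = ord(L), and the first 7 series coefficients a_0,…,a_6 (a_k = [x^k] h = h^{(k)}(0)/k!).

f: a_k = 0, 2, 0, -4/3, 0, 4/15, 0, …
g: a_k = 3, 0, -6, 0, 2, 0, -4/15, …
L₀ := L_f ⊗_s L_g (sym. prod.), ord ≤ 4.
Integrate: L := L₀·Dx.
L = 16·Dx^2 + Dx^4  (order 4).
h: a_k = 0, 0, 3, 0, -4, 0, 32/15, …
ICs: h(0) = 0, h′(0) = 0, h′′(0) = 6, h′′′(0) = 0.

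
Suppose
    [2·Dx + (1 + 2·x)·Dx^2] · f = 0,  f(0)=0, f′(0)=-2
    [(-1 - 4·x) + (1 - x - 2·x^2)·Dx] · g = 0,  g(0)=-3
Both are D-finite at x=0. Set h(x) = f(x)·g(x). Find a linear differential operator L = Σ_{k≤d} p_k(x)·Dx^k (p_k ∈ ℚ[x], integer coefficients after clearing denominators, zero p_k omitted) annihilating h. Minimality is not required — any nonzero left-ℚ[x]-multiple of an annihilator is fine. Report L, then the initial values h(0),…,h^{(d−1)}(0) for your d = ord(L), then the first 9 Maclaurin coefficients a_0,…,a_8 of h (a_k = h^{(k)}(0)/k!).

f: a_k = 0, -2, 2, -8/3, 4, -32/5, 32/3, -128/7, 32, …
g: a_k = -3, -3, -9, -15, -33, -63, -129, -255, -513, …
h₀=f·g: eliminate ⇒ L₀, order ≤ 2·1.
L = (6 + 16·x) + (14·x + 20·x^2)·Dx + (-1 - x + 4·x^2 + 4·x^3)·Dx^2  (order 2).
h: a_k = 0, 6, 0, 20, 8, 336/5, 256/5, 8416/35, 1728/7, …
ICs: h(0) = 0, h′(0) = 6.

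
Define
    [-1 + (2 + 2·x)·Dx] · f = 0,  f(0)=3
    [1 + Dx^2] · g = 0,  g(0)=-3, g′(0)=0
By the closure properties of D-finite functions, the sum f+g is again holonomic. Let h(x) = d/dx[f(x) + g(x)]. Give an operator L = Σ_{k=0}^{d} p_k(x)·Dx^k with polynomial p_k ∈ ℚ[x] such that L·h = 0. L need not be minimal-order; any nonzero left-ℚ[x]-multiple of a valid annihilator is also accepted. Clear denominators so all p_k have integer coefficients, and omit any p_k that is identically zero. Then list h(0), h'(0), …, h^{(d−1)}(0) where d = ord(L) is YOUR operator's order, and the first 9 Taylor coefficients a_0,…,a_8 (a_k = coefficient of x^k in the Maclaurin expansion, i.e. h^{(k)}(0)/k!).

L = (-19 - 8·x - 4·x^2) + (-14 - 30·x - 24·x^2 - 8·x^3)·Dx + (-19 - 8·x - 4·x^2)·Dx^2 + (-14 - 30·x - 24·x^2 - 8·x^3)·Dx^3  (order 3).
h: a_k = 3/2, 9/4, 9/16, -31/32, 105/256, -881/2560, 693/2048, -135391/430080, 19305/65536, …
ICs: h(0) = 3/2, h′(0) = 9/4, h′′(0) = 9/8.

f: a_k = 3, 3/2, -3/8, 3/16, -15/128, 21/256, -63/1024, 99/2048, -1287/32768, …
g: a_k = -3, 0, 3/2, 0, -1/8, 0, 1/240, 0, -1/13440, …
h₀=f+g: left-lcm gives L₀, ord ≤ 3.
Differentiate: ansatz ord ≤ ord L₀ ⇒ L.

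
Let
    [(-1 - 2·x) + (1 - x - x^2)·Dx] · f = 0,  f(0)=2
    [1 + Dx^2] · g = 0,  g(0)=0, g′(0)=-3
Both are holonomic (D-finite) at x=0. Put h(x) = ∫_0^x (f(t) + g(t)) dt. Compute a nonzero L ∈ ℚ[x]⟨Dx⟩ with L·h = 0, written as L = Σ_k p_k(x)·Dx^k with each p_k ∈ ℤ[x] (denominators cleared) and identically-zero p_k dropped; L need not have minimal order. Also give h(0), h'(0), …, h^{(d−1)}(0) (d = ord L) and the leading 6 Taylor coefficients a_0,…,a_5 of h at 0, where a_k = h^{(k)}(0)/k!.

L = (19 + 48·x + 31·x^2 + 24·x^3 + 5·x^4 + 2·x^5)·Dx + (-5 + x + 4·x^2 + 7·x^3 + 6·x^4 + 3·x^5 + x^6)·Dx^2 + (19 + 48·x + 31·x^2 + 24·x^3 + 5·x^4 + 2·x^5)·Dx^3 + (-5 + x + 4·x^2 + 7·x^3 + 6·x^4 + 3·x^5 + x^6)·Dx^4  (order 4).
h: a_k = 0, 2, -1/2, 4/3, 13/8, 2, …
ICs: h(0) = 0, h′(0) = 2, h′′(0) = -1, h′′′(0) = 8.

f: a_k = 2, 2, 4, 6, 10, 16, …
g: a_k = 0, -3, 0, 1/2, 0, -1/40, …
f+g: L₀ = lclm(L_f,L_g), ord ≤ 1+2.
h=∫h₀ ⇒ L = L₀·Dx.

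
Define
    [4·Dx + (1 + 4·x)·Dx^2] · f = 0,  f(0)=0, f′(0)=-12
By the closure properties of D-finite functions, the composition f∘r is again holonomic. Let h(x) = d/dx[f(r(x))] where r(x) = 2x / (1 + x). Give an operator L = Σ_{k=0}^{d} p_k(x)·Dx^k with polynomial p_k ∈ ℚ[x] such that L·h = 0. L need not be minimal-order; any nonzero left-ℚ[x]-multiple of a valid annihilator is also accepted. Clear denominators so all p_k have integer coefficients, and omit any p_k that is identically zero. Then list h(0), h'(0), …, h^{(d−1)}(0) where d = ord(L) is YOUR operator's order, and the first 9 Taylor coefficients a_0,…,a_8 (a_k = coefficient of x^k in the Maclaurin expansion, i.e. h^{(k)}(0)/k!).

L = (10 + 18·x) + (1 + 10·x + 9·x^2)·Dx  (order 1).
h: a_k = -24, 240, -2184, 19680, -177144, 1594320, -14348904, 129140160, -1162261464, …
ICs: h(0) = -24.

f: a_k = 0, -12, 24, -64, 192, -3072/5, 2048, -49152/7, 24576, …
h₀=f(r): pull back L_f along r ⇒ L₀.
h₀' ⇒ L via d/dx closure of L₀.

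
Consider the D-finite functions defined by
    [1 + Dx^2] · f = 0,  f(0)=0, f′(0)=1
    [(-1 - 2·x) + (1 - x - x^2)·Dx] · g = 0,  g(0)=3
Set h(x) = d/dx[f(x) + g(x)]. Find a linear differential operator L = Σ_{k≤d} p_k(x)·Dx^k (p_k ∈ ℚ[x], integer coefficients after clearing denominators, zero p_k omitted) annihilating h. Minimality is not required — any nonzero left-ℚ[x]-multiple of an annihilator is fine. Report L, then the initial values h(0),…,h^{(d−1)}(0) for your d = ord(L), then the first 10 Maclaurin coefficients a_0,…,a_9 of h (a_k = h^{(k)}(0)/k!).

f: a_k = 0, 1, 0, -1/6, 0, 1/120, 0, -1/5040, 0, 1/362880, …
g: a_k = 3, 3, 6, 9, 15, 24, 39, 63, 102, 165, …
f+g: L₀ = lclm(L_f,L_g), ord ≤ 2+1.
Differentiate: ansatz ord ≤ ord L₀ ⇒ L.
L = (124 + 358·x + 470·x^2 + 230·x^3 + 130·x^4 + 18·x^5 + 6·x^6) + (-19 - 29·x + 36·x^2 + 55·x^3 + 50·x^4 + 27·x^5 + 7·x^6 + 2·x^7)·Dx + (124 + 358·x + 470·x^2 + 230·x^3 + 130·x^4 + 18·x^5 + 6·x^6)·Dx^2 + (-19 - 29·x + 36·x^2 + 55·x^3 + 50·x^4 + 27·x^5 + 7·x^6 + 2·x^7)·Dx^3  (order 3).
h: a_k = 4, 12, 53/2, 60, 2881/24, 234, 317519/720, 816, 59875201/40320, 2670, …
ICs: h(0) = 4, h′(0) = 12, h′′(0) = 53.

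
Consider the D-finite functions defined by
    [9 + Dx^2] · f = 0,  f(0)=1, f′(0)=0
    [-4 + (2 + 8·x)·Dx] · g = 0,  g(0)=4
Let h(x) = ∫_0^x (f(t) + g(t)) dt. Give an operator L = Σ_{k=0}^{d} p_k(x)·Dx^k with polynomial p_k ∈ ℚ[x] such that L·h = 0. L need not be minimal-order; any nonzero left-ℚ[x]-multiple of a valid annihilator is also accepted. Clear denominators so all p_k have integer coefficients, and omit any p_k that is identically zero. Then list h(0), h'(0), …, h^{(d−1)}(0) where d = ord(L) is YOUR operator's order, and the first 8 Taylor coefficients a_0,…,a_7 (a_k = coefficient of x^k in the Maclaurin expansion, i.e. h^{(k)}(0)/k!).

L = (-378 - 1296·x - 2592·x^2)·Dx + (45 + 828·x + 3888·x^2 + 5184·x^3)·Dx^2 + (-42 - 144·x - 288·x^2)·Dx^3 + (5 + 92·x + 432·x^2 + 576·x^3)·Dx^4  (order 4).
h: a_k = 0, 5, 4, -25/6, 4, -293/40, 56/3, -26961/560, …
ICs: h(0) = 0, h′(0) = 5, h′′(0) = 8, h′′′(0) = -25.

f: a_k = 1, 0, -9/2, 0, 27/8, 0, -81/80, 0, …
g: a_k = 4, 8, -8, 16, -40, 112, -336, 1056, …
h₀=f+g: left-lcm gives L₀, ord ≤ 3.
Integrate: L := L₀·Dx.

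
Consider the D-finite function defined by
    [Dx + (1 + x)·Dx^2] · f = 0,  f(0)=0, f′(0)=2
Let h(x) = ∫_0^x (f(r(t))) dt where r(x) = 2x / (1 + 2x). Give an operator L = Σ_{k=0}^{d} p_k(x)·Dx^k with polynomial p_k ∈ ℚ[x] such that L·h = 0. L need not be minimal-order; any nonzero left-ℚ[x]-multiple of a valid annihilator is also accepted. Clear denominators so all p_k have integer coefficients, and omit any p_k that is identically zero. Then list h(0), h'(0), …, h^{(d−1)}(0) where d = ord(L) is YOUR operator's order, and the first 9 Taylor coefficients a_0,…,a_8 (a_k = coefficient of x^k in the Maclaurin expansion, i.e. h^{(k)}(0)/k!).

f: a_k = 0, 2, -1, 2/3, -1/2, 2/5, -1/3, 2/7, -1/4, …
Substitute x→r, Dx→(1/r')Dx; clear ⇒ L₀.
∫: right-multiply L₀ by Dx.
L = (6 + 16·x)·Dx^2 + (1 + 6·x + 8·x^2)·Dx^3  (order 3).
h: a_k = 0, 0, 2, -4, 28/3, -24, 992/15, -192, 4064/7, …
ICs: h(0) = 0, h′(0) = 0, h′′(0) = 4.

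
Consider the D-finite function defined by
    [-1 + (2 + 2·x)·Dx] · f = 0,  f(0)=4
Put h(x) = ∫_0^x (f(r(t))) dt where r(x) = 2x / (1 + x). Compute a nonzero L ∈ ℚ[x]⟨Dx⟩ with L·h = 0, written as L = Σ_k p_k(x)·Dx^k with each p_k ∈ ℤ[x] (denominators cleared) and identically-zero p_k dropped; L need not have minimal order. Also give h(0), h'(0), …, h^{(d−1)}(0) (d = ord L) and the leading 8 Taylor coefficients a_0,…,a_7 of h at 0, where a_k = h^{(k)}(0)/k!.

f: a_k = 4, 2, -1/2, 1/4, -5/32, 7/64, -21/256, 33/512, …
f∘r: x↦r, Dx↦Dx/r' in L_f ⇒ L₀.
∫: right-multiply L₀ by Dx.
L = -Dx + (1 + 4·x + 3·x^2)·Dx^2  (order 2).
h: a_k = 0, 4, 2, -2, 5/2, -37/10, 25/4, -327/28, …
ICs: h(0) = 0, h′(0) = 4.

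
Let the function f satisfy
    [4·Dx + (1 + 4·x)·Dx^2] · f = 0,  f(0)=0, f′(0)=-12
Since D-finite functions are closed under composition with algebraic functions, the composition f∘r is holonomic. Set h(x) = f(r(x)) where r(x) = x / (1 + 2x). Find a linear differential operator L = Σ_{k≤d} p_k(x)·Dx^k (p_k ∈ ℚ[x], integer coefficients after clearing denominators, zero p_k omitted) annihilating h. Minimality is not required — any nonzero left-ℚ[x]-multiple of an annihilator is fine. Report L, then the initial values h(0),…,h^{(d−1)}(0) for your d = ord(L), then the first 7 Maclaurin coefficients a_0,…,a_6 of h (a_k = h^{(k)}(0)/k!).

f: a_k = 0, -12, 24, -64, 192, -3072/5, 2048, …
f∘r: x↦r, Dx↦Dx/r' in L_f ⇒ L₀.
L = (8 + 24·x)·Dx + (1 + 8·x + 12·x^2)·Dx^2  (order 2).
h: a_k = 0, -12, 48, -208, 960, -23232/5, 23296, …
ICs: h(0) = 0, h′(0) = -12.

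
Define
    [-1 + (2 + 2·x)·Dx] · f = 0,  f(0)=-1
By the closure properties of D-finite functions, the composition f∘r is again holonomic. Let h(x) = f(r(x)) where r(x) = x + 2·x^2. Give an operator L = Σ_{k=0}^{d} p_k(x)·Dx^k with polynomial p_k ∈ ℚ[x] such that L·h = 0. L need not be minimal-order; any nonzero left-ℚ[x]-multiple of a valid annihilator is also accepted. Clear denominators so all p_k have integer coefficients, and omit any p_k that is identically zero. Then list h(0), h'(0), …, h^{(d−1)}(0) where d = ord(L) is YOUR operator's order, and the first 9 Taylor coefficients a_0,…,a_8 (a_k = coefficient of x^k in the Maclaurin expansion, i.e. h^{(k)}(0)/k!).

f: a_k = -1, -1/2, 1/8, -1/16, 5/128, -7/256, 21/1024, -33/2048, 429/32768, …
Substitute x→r, Dx→(1/r')Dx; clear ⇒ L₀.
L = (-1 - 4·x) + (2 + 2·x + 4·x^2)·Dx  (order 1).
h: a_k = -1, -1/2, -7/8, 7/16, 21/128, -119/256, 189/1024, 791/2048, -17843/32768, …
ICs: h(0) = -1.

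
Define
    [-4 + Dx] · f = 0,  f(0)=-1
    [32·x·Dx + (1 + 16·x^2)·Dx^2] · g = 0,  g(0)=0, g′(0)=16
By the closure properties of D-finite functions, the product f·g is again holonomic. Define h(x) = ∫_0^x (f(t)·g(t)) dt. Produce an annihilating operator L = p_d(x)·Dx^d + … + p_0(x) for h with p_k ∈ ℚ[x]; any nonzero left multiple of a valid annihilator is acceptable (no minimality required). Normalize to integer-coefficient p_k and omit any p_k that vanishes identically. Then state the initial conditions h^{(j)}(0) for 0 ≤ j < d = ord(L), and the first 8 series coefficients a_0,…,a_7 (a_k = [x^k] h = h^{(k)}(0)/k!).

f: a_k = -1, -4, -8, -32/3, -32/3, -128/15, -256/45, -1024/315, …
g: a_k = 0, 16, 0, -256/3, 0, 4096/5, 0, -65536/7, …
f·g: L₀ = L_f ⊗_s L_g, ord ≤ 1·2.
h=∫h₀ ⇒ L = L₀·Dx.
L = (16 - 128·x + 256·x^2)·Dx + (-8 + 32·x - 128·x^2)·Dx^2 + (1 + 16·x^2)·Dx^3  (order 3).
h: a_k = 0, 0, -8, -64/3, -32/3, 512/15, -256/5, -22528/63, …
ICs: h(0) = 0, h′(0) = 0, h′′(0) = -16.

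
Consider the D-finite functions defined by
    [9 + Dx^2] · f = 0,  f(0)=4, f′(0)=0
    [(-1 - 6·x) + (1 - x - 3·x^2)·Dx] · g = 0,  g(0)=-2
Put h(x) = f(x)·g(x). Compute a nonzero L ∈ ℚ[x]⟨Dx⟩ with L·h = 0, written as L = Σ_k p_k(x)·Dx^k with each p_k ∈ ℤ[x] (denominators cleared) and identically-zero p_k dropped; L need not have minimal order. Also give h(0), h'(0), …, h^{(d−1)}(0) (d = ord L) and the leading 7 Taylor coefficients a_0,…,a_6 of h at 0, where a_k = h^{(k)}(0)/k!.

L = (-3 + 9·x + 27·x^2) + (2 + 12·x)·Dx + (-1 + x + 3·x^2)·Dx^2  (order 2).
h: a_k = -8, -8, 4, -20, -35, -95, -1919/10, …
ICs: h(0) = -8, h′(0) = -8.

f: a_k = 4, 0, -18, 0, 27/2, 0, -81/20, …
g: a_k = -2, -2, -8, -14, -38, -80, -194, …
h₀=f·g: eliminate ⇒ L₀, order ≤ 2·1.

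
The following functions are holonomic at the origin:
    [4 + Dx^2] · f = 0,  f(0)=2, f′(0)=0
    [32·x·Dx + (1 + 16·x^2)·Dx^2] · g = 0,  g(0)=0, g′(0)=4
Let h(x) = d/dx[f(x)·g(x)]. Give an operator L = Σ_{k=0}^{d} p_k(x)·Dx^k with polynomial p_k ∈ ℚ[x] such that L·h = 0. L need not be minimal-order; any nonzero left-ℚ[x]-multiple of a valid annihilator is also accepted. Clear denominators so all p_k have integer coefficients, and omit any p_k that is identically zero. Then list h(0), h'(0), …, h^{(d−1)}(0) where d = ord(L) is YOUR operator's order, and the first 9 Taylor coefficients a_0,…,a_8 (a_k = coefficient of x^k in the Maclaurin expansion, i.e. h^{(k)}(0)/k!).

L = (62288 + 2213376·x^2 + 73428992·x^4 + 58982400·x^6 + 3145728·x^8 - 167772160·x^10 + 268435456·x^12) + (35072·x + 2871296·x^3 + 39976960·x^5 + 52428800·x^7 + 83886080·x^9 + 268435456·x^11)·Dx + (15912 + 579328·x^2 + 18954240·x^4 + 19529728·x^6 + 9961472·x^8 - 16777216·x^10 + 134217728·x^12)·Dx^2 + (8768·x + 717824·x^3 + 9994240·x^5 + 13107200·x^7 + 20971520·x^9 + 67108864·x^11)·Dx^3 + (85 + 6496·x^2 + 149248·x^4 + 1196032·x^6 + 2293760·x^8 + 6291456·x^10 + 16777216·x^12)·Dx^4  (order 4).
h: a_k = 8, 0, -176, 0, 7504/3, 0, -1741792/45, 0, 12831856/21, …
ICs: h(0) = 8, h′(0) = 0, h′′(0) = -352, h′′′(0) = 0.

f: a_k = 2, 0, -4, 0, 4/3, 0, -8/45, 0, 4/315, …
g: a_k = 0, 4, 0, -64/3, 0, 1024/5, 0, -16384/7, 0, …
f·g: L₀ = L_f ⊗_s L_g, ord ≤ 2·2.
h=h₀': d/dx-closure on L₀ ⇒ L.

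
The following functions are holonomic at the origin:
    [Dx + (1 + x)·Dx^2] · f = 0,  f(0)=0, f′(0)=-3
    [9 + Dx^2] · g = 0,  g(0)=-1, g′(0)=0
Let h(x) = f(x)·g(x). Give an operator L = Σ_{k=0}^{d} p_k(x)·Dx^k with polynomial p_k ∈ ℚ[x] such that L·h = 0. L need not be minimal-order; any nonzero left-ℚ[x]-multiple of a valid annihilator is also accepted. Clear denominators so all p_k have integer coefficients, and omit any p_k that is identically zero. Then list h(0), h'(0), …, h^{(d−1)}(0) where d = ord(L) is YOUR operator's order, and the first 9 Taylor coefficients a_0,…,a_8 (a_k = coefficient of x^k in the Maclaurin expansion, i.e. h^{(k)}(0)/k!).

L = (2493 + 10854·x + 17091·x^2 + 11664·x^3 + 2916·x^4) + (612 + 1908·x + 1944·x^2 + 648·x^3)·Dx + (592 + 2484·x + 3834·x^2 + 2592·x^3 + 648·x^4)·Dx^2 + (68 + 212·x + 216·x^2 + 72·x^3)·Dx^3 + (35 + 142·x + 215·x^2 + 144·x^3 + 36·x^4)·Dx^4  (order 4).
h: a_k = 0, 3, -3/2, -25/2, 6, 249/40, -35/16, -1083/560, 69/80, …
ICs: h(0) = 0, h′(0) = 3, h′′(0) = -3, h′′′(0) = -75.

f: a_k = 0, -3, 3/2, -1, 3/4, -3/5, 1/2, -3/7, 3/8, …
g: a_k = -1, 0, 9/2, 0, -27/8, 0, 81/80, 0, -729/4480, …
L₀ := L_f ⊗_s L_g (sym. prod.), ord ≤ 4.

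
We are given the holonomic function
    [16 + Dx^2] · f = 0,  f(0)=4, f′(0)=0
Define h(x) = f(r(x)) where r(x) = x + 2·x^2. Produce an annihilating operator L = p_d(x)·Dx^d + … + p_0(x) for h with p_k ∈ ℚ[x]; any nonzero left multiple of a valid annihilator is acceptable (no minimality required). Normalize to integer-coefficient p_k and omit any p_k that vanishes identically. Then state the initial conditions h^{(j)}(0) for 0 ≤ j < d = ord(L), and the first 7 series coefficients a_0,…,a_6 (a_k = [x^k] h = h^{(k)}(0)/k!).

L = (16 + 192·x + 768·x^2 + 1024·x^3) - 4·Dx + (1 + 4·x)·Dx^2  (order 2).
h: a_k = 4, 0, -32, -128, -256/3, 1024/3, 45056/45, …
ICs: h(0) = 4, h′(0) = 0.

f: a_k = 4, 0, -32, 0, 128/3, 0, -1024/45, …
f∘r: x↦r, Dx↦Dx/r' in L_f ⇒ L₀.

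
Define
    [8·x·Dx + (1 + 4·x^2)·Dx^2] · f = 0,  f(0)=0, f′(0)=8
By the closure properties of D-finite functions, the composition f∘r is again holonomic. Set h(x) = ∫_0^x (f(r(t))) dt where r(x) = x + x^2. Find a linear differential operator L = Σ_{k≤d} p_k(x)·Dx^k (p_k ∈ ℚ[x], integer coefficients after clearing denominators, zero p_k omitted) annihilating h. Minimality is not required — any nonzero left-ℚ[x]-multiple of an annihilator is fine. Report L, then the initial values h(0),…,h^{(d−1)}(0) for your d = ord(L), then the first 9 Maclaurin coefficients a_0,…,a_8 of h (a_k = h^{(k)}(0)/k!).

f: a_k = 0, 8, 0, -32/3, 0, 128/5, 0, -512/7, 0, …
h₀=f(r): pull back L_f along r ⇒ L₀.
Integrate: L := L₀·Dx.
L = (-2 + 8·x + 32·x^2 + 48·x^3 + 24·x^4)·Dx^2 + (1 + 2·x + 4·x^2 + 16·x^3 + 20·x^4 + 8·x^5)·Dx^3  (order 3).
h: a_k = 0, 0, 4, 8/3, -8/3, -32/5, -16/15, 352/21, 160/7, …
ICs: h(0) = 0, h′(0) = 0, h′′(0) = 8.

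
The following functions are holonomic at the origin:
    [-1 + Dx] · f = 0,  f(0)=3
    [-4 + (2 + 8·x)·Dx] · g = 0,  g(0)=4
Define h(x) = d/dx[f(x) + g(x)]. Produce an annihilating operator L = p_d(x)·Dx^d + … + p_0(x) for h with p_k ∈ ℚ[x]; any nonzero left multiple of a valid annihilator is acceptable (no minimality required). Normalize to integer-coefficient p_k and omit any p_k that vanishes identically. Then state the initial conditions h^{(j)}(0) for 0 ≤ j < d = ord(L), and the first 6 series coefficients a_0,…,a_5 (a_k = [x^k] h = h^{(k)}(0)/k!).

f: a_k = 3, 3, 3/2, 1/2, 1/8, 1/40, …
g: a_k = 4, 8, -8, 16, -40, 112, …
h₀=f+g: left-lcm gives L₀, ord ≤ 2.
h=h₀': d/dx-closure on L₀ ⇒ L.
L = (-14 - 8·x) + (11 - 8·x - 16·x^2)·Dx + (3 + 16·x + 16·x^2)·Dx^2  (order 2).
h: a_k = 11, -13, 99/2, -319/2, 4481/8, -80639/40, …
ICs: h(0) = 11, h′(0) = -13.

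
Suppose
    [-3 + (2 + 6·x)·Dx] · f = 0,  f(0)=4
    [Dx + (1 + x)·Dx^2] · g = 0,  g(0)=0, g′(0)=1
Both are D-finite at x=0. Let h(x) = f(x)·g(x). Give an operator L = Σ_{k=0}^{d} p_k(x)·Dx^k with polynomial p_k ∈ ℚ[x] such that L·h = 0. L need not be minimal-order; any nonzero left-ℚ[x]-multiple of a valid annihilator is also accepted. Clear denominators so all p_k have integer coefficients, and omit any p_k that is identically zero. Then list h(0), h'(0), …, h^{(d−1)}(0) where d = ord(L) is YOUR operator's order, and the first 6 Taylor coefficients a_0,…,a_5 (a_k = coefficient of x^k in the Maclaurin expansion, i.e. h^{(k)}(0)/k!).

L = (21 + 9·x) + (-8 - 24·x)·Dx + (4 + 28·x + 60·x^2 + 36·x^3)·Dx^2  (order 2).
h: a_k = 0, 4, 4, -37/6, 10, -2917/160, …
ICs: h(0) = 0, h′(0) = 4.

f: a_k = 4, 6, -9/2, 27/4, -405/32, 1701/64, …
g: a_k = 0, 1, -1/2, 1/3, -1/4, 1/5, …
L₀ := L_f ⊗_s L_g (sym. prod.), ord ≤ 2.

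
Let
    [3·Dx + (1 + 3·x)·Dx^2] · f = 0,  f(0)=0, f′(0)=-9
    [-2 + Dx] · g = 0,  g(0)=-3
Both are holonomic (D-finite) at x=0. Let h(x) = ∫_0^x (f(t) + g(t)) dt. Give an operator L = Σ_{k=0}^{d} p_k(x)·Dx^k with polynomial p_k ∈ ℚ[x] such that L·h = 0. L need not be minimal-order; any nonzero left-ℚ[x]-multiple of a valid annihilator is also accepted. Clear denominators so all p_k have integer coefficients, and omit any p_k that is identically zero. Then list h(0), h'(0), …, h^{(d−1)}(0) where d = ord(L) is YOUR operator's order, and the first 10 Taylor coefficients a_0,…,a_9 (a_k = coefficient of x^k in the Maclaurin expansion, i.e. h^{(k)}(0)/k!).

f: a_k = 0, -9, 27/2, -27, 243/4, -729/5, 729/2, -6561/7, 19683/8, -6561, …
g: a_k = -3, -6, -6, -4, -2, -4/5, -4/15, -8/105, -2/105, -4/945, …
h₀=f+g: left-lcm gives L₀, ord ≤ 3.
h=∫₀ˣh₀: take L = L₀·Dx.
L = (-48 - 36·x)·Dx^2 + (14 - 24·x - 36·x^2)·Dx^3 + (5 + 21·x + 18·x^2)·Dx^4  (order 4).
h: a_k = 0, -3, -15/2, 5/2, -31/4, 47/4, -733/30, 1561/30, -98423/840, 2066699/7560, …
ICs: h(0) = 0, h′(0) = -3, h′′(0) = -15, h′′′(0) = 15.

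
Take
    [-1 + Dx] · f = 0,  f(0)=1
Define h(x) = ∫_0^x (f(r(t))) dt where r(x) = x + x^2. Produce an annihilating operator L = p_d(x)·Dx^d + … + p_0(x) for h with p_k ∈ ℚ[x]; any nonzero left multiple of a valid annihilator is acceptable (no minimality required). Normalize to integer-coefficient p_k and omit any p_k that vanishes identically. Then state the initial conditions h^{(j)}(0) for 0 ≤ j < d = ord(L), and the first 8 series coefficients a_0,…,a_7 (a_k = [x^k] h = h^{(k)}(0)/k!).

L = (-1 - 2·x)·Dx + Dx^2  (order 2).
h: a_k = 0, 1, 1/2, 1/2, 7/24, 5/24, 9/80, 331/5040, …
ICs: h(0) = 0, h′(0) = 1.

f: a_k = 1, 1, 1/2, 1/6, 1/24, 1/120, 1/720, 1/5040, …
f∘r: x↦r, Dx↦Dx/r' in L_f ⇒ L₀.
∫: right-multiply L₀ by Dx.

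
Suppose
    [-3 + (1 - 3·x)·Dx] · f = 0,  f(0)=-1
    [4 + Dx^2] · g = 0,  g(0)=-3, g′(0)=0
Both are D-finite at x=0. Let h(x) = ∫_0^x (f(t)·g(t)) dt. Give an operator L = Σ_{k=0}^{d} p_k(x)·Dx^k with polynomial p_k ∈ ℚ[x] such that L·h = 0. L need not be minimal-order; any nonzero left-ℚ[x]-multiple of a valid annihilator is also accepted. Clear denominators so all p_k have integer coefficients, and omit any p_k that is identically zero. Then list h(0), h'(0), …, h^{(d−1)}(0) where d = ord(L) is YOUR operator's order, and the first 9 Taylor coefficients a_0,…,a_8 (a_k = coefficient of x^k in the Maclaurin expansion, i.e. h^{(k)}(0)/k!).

f: a_k = -1, -3, -9, -27, -81, -243, -729, -2187, -6561, …
g: a_k = -3, 0, 6, 0, -2, 0, 4/15, 0, -2/105, …
f·g: L₀ = L_f ⊗_s L_g, ord ≤ 1·2.
∫: right-multiply L₀ by Dx.
L = (-4 + 12·x)·Dx + 6·Dx^2 + (-1 + 3·x)·Dx^3  (order 3).
h: a_k = 0, 3, 9/2, 7, 63/4, 191/5, 191/2, 3683/15, 25781/40, …
ICs: h(0) = 0, h′(0) = 3, h′′(0) = 9.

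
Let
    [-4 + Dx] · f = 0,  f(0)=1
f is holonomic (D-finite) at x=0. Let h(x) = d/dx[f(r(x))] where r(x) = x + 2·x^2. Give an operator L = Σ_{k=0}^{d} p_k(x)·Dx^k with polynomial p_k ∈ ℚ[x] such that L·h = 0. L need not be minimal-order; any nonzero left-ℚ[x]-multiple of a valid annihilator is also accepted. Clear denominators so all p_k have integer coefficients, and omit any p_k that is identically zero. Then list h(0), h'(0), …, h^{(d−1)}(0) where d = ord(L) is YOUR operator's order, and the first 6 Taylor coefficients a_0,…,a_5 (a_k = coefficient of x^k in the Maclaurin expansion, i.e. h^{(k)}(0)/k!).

f: a_k = 1, 4, 8, 32/3, 32/3, 128/15, …
Substitute x→r, Dx→(1/r')Dx; clear ⇒ L₀.
h=h₀': d/dx-closure on L₀ ⇒ L.
L = (8 + 32·x + 64·x^2) + (-1 - 4·x)·Dx  (order 1).
h: a_k = 4, 32, 128, 1280/3, 3328/3, 38912/15, …
ICs: h(0) = 4.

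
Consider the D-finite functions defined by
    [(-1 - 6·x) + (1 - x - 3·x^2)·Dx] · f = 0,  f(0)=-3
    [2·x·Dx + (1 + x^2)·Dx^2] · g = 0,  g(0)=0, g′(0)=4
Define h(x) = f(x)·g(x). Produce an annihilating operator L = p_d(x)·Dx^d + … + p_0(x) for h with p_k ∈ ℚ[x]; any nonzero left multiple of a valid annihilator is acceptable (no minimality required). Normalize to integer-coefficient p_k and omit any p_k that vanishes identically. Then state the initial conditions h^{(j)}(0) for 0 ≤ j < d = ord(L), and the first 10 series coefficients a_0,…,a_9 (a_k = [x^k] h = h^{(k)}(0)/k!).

f: a_k = -3, -3, -12, -21, -57, -120, -291, -651, -1524, -3477, …
g: a_k = 0, 4, 0, -4/3, 0, 4/5, 0, -4/7, 0, 4/9, …
h₀=f·g: eliminate ⇒ L₀, order ≤ 1·2.
L = (6 + 2·x + 18·x^2) + (2 + 10·x + 4·x^2 + 18·x^3)·Dx + (-1 + x + 2·x^2 + x^3 + 3·x^4)·Dx^2  (order 2).
h: a_k = 0, -12, -12, -44, -80, -1072/5, -2272/5, -38356/35, -86068/35, -603548/105, …
ICs: h(0) = 0, h′(0) = -12.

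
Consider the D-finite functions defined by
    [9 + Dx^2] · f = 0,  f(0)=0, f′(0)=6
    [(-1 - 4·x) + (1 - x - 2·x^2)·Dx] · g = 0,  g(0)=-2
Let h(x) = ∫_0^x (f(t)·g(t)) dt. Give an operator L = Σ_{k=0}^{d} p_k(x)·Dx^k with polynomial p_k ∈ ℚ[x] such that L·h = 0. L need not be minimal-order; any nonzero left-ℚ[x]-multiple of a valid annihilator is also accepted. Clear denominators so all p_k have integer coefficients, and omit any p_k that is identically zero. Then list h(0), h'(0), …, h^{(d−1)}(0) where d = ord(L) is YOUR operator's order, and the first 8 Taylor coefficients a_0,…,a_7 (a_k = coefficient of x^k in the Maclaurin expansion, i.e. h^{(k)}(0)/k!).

L = (-5 + 9·x + 18·x^2)·Dx + (2 + 8·x)·Dx^2 + (-1 + x + 2·x^2)·Dx^3  (order 3).
h: a_k = 0, 0, -6, -4, -9/2, -42/5, -287/20, -243/10, …
ICs: h(0) = 0, h′(0) = 0, h′′(0) = -12.

f: a_k = 0, 6, 0, -9, 0, 81/20, 0, -243/280, …
g: a_k = -2, -2, -6, -10, -22, -42, -86, -170, …
h₀=f·g: eliminate ⇒ L₀, order ≤ 2·1.
h=∫₀ˣh₀: take L = L₀·Dx.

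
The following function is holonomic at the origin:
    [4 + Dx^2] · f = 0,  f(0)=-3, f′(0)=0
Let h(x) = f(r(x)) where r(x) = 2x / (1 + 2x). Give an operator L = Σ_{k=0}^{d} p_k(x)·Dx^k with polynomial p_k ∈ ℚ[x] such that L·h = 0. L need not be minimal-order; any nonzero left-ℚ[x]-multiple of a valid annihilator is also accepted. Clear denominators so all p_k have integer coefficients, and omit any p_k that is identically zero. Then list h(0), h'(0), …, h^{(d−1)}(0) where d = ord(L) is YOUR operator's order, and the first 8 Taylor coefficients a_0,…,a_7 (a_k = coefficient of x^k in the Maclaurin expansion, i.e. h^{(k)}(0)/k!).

f: a_k = -3, 0, 6, 0, -2, 0, 4/15, 0, …
L₀ from L_f via x↦r, Dx↦r'^{-1}Dx.
L = 16 + (4 + 24·x + 48·x^2 + 32·x^3)·Dx + (1 + 8·x + 24·x^2 + 32·x^3 + 16·x^4)·Dx^2  (order 2).
h: a_k = -3, 0, 24, -96, 256, -512, 9856/15, 1536/5, …
ICs: h(0) = -3, h′(0) = 0.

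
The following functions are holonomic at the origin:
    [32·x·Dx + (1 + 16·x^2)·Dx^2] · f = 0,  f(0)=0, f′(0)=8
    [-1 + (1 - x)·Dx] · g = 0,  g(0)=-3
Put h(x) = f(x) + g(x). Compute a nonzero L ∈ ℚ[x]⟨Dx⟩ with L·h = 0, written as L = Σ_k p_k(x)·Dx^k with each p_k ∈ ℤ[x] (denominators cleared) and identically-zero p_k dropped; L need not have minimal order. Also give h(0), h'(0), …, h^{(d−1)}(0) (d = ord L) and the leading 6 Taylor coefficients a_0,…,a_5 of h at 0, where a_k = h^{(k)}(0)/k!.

L = (32 - 128·x - 1536·x^2)·Dx + (-19 + 32·x + 656·x^2 - 1536·x^3)·Dx^2 + (1 + 15·x + 240·x^3 - 256·x^4)·Dx^3  (order 3).
h: a_k = -3, 5, -3, -137/3, -3, 2033/5, …
ICs: h(0) = -3, h′(0) = 5, h′′(0) = -6.

f: a_k = 0, 8, 0, -128/3, 0, 2048/5, …
g: a_k = -3, -3, -3, -3, -3, -3, …
f+g: L₀ = lclm(L_f,L_g), ord ≤ 2+1.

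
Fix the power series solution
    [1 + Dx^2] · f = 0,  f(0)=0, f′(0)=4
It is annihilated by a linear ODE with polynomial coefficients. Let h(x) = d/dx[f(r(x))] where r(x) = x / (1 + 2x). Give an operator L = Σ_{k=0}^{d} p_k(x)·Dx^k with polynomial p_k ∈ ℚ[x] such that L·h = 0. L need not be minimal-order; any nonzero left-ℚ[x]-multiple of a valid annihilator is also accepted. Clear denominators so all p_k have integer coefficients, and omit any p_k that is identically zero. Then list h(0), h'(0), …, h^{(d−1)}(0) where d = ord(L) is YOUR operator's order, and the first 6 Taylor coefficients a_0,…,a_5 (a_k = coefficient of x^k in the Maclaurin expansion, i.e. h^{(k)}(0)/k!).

f: a_k = 0, 4, 0, -2/3, 0, 1/30, …
Substitute x→r, Dx→(1/r')Dx; clear ⇒ L₀.
Derive L from L₀ (diff closure).
L = (25 + 96·x + 96·x^2) + (12 + 72·x + 144·x^2 + 96·x^3)·Dx + (1 + 8·x + 24·x^2 + 32·x^3 + 16·x^4)·Dx^2  (order 2).
h: a_k = 4, -16, 46, -112, 1441/6, -450, …
ICs: h(0) = 4, h′(0) = -16.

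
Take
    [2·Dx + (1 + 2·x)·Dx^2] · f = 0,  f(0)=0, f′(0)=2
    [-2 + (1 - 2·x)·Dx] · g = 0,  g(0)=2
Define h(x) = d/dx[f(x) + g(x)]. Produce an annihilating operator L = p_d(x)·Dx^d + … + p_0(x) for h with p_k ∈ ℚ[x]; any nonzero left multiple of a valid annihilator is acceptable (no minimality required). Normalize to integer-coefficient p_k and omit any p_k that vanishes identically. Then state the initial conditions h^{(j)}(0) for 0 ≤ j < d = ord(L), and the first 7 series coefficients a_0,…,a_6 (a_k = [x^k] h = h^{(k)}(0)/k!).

L = (-40 - 16·x) + (-8 - 64·x - 32·x^2)·Dx + (3 + 2·x - 12·x^2 - 8·x^3)·Dx^2  (order 2).
h: a_k = 6, 12, 56, 112, 352, 704, 1920, …
ICs: h(0) = 6, h′(0) = 12.

f: a_k = 0, 2, -2, 8/3, -4, 32/5, -32/3, …
g: a_k = 2, 4, 8, 16, 32, 64, 128, …
Weyl lclm of L_f,L_g ⇒ L₀ (ord ≤ 3).
Differentiate: ansatz ord ≤ ord L₀ ⇒ L.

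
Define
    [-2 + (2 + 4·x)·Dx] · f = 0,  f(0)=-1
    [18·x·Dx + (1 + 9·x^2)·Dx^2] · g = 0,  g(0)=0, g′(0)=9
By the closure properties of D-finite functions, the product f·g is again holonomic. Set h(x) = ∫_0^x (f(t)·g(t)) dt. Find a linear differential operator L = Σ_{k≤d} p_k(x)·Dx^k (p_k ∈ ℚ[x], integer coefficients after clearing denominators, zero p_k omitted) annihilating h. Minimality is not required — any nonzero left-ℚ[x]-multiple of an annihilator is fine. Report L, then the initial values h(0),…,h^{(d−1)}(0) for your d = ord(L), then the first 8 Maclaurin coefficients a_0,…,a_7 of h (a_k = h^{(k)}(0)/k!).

f: a_k = -1, -1, 1/2, -1/2, 5/8, -7/8, 21/16, -33/16, …
g: a_k = 0, 9, 0, -27, 0, 729/5, 0, -6561/7, …
h₀=f·g: eliminate ⇒ L₀, order ≤ 1·2.
Integrate: L := L₀·Dx.
L = (3 - 18·x - 9·x^2)·Dx + (-2 + 14·x + 54·x^2 + 36·x^3)·Dx^2 + (1 + 4·x + 13·x^2 + 36·x^3 + 36·x^4)·Dx^3  (order 3).
h: a_k = 0, 0, -9/2, -3, 63/8, 9/2, -2049/80, -801/40, …
ICs: h(0) = 0, h′(0) = 0, h′′(0) = -9.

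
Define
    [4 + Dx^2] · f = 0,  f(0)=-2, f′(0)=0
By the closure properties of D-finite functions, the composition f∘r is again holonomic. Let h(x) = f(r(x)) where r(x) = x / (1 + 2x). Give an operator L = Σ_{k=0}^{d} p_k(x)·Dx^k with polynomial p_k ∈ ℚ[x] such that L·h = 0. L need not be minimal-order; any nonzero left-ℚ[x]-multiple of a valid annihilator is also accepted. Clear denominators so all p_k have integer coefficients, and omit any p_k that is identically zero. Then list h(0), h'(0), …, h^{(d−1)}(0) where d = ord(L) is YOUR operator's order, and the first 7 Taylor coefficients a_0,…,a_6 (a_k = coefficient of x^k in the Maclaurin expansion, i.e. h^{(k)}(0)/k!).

L = 4 + (4 + 24·x + 48·x^2 + 32·x^3)·Dx + (1 + 8·x + 24·x^2 + 32·x^3 + 16·x^4)·Dx^2  (order 2).
h: a_k = -2, 0, 4, -16, 140/3, -352/3, 12008/45, …
ICs: h(0) = -2, h′(0) = 0.

f: a_k = -2, 0, 4, 0, -4/3, 0, 8/45, …
Substitute x→r, Dx→(1/r')Dx; clear ⇒ L₀.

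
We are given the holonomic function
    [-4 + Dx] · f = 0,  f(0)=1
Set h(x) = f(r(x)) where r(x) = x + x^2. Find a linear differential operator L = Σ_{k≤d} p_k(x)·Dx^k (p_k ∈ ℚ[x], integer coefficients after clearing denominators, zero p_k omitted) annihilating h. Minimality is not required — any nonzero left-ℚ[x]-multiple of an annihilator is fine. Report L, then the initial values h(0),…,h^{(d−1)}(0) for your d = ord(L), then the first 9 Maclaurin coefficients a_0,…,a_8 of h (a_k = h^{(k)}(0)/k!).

L = (-4 - 8·x) + Dx  (order 1).
h: a_k = 1, 4, 12, 80/3, 152/3, 416/5, 5536/45, 52096/315, 1440/7, …
ICs: h(0) = 1.

f: a_k = 1, 4, 8, 32/3, 32/3, 128/15, 256/45, 1024/315, 512/315, …
Change of var in L_f (x↦r) gives L₀.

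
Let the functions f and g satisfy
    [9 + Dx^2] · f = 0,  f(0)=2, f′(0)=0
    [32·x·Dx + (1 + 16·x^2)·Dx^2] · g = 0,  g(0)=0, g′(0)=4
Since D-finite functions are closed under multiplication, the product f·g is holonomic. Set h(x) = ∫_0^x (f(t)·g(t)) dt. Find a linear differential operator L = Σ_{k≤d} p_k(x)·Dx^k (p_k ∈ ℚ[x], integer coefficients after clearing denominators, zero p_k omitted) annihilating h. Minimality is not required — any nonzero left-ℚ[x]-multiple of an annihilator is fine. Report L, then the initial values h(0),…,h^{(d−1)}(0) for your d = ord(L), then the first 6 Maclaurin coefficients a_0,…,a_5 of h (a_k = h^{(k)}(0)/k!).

L = (16425 + 696384·x^2 + 2778624·x^4 + 11943936·x^6 + 47775744·x^8)·Dx + (23616·x + 543744·x^3 + 3981312·x^5 + 21233664·x^7)·Dx^2 + (2050 + 87168·x^2 + 470016·x^4 + 2654208·x^6 + 10616832·x^8)·Dx^3 + (2624·x + 60416·x^3 + 442368·x^5 + 2359296·x^7)·Dx^4 + (25 + 1088·x^2 + 17920·x^4 + 147456·x^6 + 589824·x^8)·Dx^5  (order 5).
h: a_k = 0, 0, 4, 0, -59/3, 0, …
ICs: h(0) = 0, h′(0) = 0, h′′(0) = 8, h′′′(0) = 0, h′′′′(0) = -472.

f: a_k = 2, 0, -9, 0, 27/4, 0, …
g: a_k = 0, 4, 0, -64/3, 0, 1024/5, …
f·g: L₀ = L_f ⊗_s L_g, ord ≤ 2·2.
∫: right-multiply L₀ by Dx.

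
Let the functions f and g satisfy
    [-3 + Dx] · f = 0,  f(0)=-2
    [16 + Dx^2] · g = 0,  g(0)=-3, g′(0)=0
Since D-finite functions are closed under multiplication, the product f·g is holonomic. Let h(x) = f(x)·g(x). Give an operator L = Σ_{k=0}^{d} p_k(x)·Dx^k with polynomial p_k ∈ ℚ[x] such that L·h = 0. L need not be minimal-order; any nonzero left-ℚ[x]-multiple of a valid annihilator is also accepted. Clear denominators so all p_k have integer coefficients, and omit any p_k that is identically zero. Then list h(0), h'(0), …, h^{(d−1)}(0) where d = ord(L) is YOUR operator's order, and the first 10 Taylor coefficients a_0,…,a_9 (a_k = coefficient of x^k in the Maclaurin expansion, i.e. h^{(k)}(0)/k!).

f: a_k = -2, -6, -9, -9, -27/4, -81/20, -81/40, -243/280, -729/2240, -243/2240, …
g: a_k = -3, 0, 24, 0, -32, 0, 256/15, 0, -512/105, 0, …
Sym-product of L_f,L_g gives L₀ (≤ ord 2).
L = 25 - 6·Dx + Dx^2  (order 2).
h: a_k = 6, 18, -21, -117, -527/4, -237/20, 11753/120, 25481/280, 164833/6720, -34151/2240, …
ICs: h(0) = 6, h′(0) = 18.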